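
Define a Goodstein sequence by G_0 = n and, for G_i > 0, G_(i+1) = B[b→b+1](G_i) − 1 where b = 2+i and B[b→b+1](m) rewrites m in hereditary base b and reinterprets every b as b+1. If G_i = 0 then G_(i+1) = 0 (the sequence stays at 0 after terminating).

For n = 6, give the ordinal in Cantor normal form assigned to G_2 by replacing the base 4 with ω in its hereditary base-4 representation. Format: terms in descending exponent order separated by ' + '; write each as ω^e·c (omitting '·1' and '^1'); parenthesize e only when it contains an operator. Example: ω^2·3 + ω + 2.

ω^ω + 1

6 —HB2→ 2^2 + 2 —bump→ 3^3 + 3 = 30 —(−1)→ 29
29 —HB3→ 3^3 + 2 —bump→ 4^4 + 2 = 258 —(−1)→ 257
257 —HB4→ 4^4 + 1 —bump→ 5^5 + 1 = 3126 —(−1)→ 3125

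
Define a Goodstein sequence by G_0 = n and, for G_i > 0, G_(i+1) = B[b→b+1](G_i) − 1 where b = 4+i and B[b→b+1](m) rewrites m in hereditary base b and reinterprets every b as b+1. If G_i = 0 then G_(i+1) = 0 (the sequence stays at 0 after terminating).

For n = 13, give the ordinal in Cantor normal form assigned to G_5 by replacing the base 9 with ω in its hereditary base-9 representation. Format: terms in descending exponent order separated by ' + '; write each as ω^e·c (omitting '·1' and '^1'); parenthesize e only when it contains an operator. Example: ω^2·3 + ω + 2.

G_0 = 13. HB_4(13) = 3·4 + 1. Bump = 16. G_1 = 15.
G_1 = 15. HB_5(15) = 3·5. Bump = 18. G_2 = 17.
G_2 = 17. HB_6(17) = 2·6 + 5. Bump = 19. G_3 = 18.
G_3 = 18. HB_7(18) = 2·7 + 4. Bump = 20. G_4 = 19.
G_4 = 19. HB_8(19) = 2·8 + 3. Bump = 21. G_5 = 20.
G_5 = 20. HB_9(20) = 2·9 + 2. Bump = 22. G_6 = 21.

ω·2 + 2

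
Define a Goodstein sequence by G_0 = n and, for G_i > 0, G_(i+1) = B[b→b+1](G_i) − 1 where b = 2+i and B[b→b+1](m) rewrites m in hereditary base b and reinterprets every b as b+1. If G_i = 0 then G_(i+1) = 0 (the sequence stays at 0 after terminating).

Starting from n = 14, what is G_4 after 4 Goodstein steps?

G_0=14  [base 2] 2^(2 + 1) + 2^2 + 2  →[2↦3]→  3^(3 + 1) + 3^3 + 3 = 111  −1 ⇒ G_1=110
G_1=110  [base 3] 3^(3 + 1) + 3^3 + 2  →[3↦4]→  4^(4 + 1) + 4^4 + 2 = 1282  −1 ⇒ G_2=1281
G_2=1281  [base 4] 4^(4 + 1) + 4^4 + 1  →[4↦5]→  5^(5 + 1) + 5^5 + 1 = 18751  −1 ⇒ G_3=18750
G_3=18750  [base 5] 5^(5 + 1) + 5^5  →[5↦6]→  6^(6 + 1) + 6^6 = 326592  −1 ⇒ G_4=326591
G_4=326591  [base 6] 6^(6 + 1) + 5·6^5 + 5·6^4 + 5·6^3 + 5·6^2 + 5·6 + 5  →[6↦7]→  7^(7 + 1) + 5·7^5 + 5·7^4 + 5·7^3 + 5·7^2 + 5·7 + 5 = 5862841  −1 ⇒ G_5=5862840

326591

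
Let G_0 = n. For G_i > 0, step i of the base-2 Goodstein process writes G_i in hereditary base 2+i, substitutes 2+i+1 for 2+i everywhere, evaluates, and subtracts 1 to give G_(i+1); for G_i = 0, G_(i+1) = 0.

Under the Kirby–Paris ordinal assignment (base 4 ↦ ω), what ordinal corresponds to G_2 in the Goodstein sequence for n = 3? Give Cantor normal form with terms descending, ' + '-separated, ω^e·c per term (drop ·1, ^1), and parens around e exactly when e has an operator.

3

G_0=3  [base 2] 2 + 1  →[2↦3]→  3 + 1 = 4  −1 ⇒ G_1=3
G_1=3  [base 3] 3  →[3↦4]→  4 = 4  −1 ⇒ G_2=3
G_2=3  [base 4] 3  →[4↦5]→  3 = 3  −1 ⇒ G_3=2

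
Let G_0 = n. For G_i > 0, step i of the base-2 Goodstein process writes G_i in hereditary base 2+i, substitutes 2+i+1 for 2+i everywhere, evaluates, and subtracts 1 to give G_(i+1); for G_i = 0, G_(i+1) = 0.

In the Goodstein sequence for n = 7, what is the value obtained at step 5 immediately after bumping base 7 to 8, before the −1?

(0) 7|_2 = 2^2 + 2 + 1 ↦ 3^3 + 3 + 1|_3 = 31 ⇒ 30
(1) 30|_3 = 3^3 + 3 ↦ 4^4 + 4|_4 = 260 ⇒ 259
(2) 259|_4 = 4^4 + 3 ↦ 5^5 + 3|_5 = 3128 ⇒ 3127
(3) 3127|_5 = 5^5 + 2 ↦ 6^6 + 2|_6 = 46658 ⇒ 46657
(4) 46657|_6 = 6^6 + 1 ↦ 7^7 + 1|_7 = 823544 ⇒ 823543

16777216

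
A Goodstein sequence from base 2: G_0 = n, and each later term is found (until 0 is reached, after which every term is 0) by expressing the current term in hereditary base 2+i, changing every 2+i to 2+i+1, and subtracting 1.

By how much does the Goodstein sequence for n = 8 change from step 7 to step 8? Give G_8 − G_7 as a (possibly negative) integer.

(0) 8|_2 = 2^(2 + 1) ↦ 3^(3 + 1)|_3 = 81 ⇒ 80
(1) 80|_3 = 2·3^3 + 2·3^2 + 2·3 + 2 ↦ 2·4^4 + 2·4^2 + 2·4 + 2|_4 = 554 ⇒ 553
(2) 553|_4 = 2·4^4 + 2·4^2 + 2·4 + 1 ↦ 2·5^5 + 2·5^2 + 2·5 + 1|_5 = 6311 ⇒ 6310
(3) 6310|_5 = 2·5^5 + 2·5^2 + 2·5 ↦ 2·6^6 + 2·6^2 + 2·6|_6 = 93396 ⇒ 93395
(4) 93395|_6 = 2·6^6 + 2·6^2 + 6 + 5 ↦ 2·7^7 + 2·7^2 + 7 + 5|_7 = 1647196 ⇒ 1647195
(5) 1647195|_7 = 2·7^7 + 2·7^2 + 7 + 4 ↦ 2·8^8 + 2·8^2 + 8 + 4|_8 = 33554572 ⇒ 33554571
(6) 33554571|_8 = 2·8^8 + 2·8^2 + 8 + 3 ↦ 2·9^9 + 2·9^2 + 9 + 3|_9 = 774841152 ⇒ 774841151
(7) 774841151|_9 = 2·9^9 + 2·9^2 + 9 + 2 ↦ 2·10^10 + 2·10^2 + 10 + 2|_10 = 20000000212 ⇒ 20000000211

19225159060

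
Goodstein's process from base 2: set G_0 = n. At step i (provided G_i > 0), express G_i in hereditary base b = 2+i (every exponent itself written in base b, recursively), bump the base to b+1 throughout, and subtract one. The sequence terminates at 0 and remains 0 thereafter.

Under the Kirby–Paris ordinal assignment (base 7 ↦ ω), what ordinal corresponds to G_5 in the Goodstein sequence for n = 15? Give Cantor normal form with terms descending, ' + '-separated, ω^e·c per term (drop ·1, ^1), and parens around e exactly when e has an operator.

ω^(ω + 1) + ω^ω

i=0: 15 = 2^(2 + 1) + 2^2 + 2 + 1 (b=2); 2→3: 3^(3 + 1) + 3^3 + 3 + 1 = 112; 112−1 = 111
i=1: 111 = 3^(3 + 1) + 3^3 + 3 (b=3); 3→4: 4^(4 + 1) + 4^4 + 4 = 1284; 1284−1 = 1283
i=2: 1283 = 4^(4 + 1) + 4^4 + 3 (b=4); 4→5: 5^(5 + 1) + 5^5 + 3 = 18753; 18753−1 = 18752
i=3: 18752 = 5^(5 + 1) + 5^5 + 2 (b=5); 5→6: 6^(6 + 1) + 6^6 + 2 = 326594; 326594−1 = 326593
i=4: 326593 = 6^(6 + 1) + 6^6 + 1 (b=6); 6→7: 7^(7 + 1) + 7^7 + 1 = 6588345; 6588345−1 = 6588344
i=5: 6588344 = 7^(7 + 1) + 7^7 (b=7); 7→8: 8^(8 + 1) + 8^8 = 150994944; 150994944−1 = 150994943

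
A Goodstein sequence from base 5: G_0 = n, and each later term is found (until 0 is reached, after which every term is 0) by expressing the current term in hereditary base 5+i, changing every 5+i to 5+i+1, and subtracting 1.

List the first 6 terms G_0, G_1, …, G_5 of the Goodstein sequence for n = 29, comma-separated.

29, 39, 51, 65, 81, 99

(0) 29|_5 = 5^2 + 4 ↦ 6^2 + 4|_6 = 40 ⇒ 39
(1) 39|_6 = 6^2 + 3 ↦ 7^2 + 3|_7 = 52 ⇒ 51
(2) 51|_7 = 7^2 + 2 ↦ 8^2 + 2|_8 = 66 ⇒ 65
(3) 65|_8 = 8^2 + 1 ↦ 9^2 + 1|_9 = 82 ⇒ 81
(4) 81|_9 = 9^2 ↦ 10^2|_10 = 100 ⇒ 99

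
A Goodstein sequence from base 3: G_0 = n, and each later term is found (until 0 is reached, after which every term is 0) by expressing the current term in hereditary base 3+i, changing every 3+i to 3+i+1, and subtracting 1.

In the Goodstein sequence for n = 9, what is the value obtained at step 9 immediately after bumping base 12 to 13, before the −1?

29

step 0: 9 = 3^2; sub 4 for 3: 4^2; = 16; G_1 = 16−1 = 15
step 1: 15 = 3·4 + 3; sub 5 for 4: 3·5 + 3; = 18; G_2 = 18−1 = 17
step 2: 17 = 3·5 + 2; sub 6 for 5: 3·6 + 2; = 20; G_3 = 20−1 = 19
step 3: 19 = 3·6 + 1; sub 7 for 6: 3·7 + 1; = 22; G_4 = 22−1 = 21
step 4: 21 = 3·7; sub 8 for 7: 3·8; = 24; G_5 = 24−1 = 23
step 5: 23 = 2·8 + 7; sub 9 for 8: 2·9 + 7; = 25; G_6 = 25−1 = 24
step 6: 24 = 2·9 + 6; sub 10 for 9: 2·10 + 6; = 26; G_7 = 26−1 = 25
step 7: 25 = 2·10 + 5; sub 11 for 10: 2·11 + 5; = 27; G_8 = 27−1 = 26
step 8: 26 = 2·11 + 4; sub 12 for 11: 2·12 + 4; = 28; G_9 = 28−1 = 27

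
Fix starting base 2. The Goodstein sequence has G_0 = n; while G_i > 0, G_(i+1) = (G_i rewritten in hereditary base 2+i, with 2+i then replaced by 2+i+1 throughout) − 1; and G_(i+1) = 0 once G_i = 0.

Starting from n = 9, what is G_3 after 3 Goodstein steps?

9 —HB2→ 2^(2 + 1) + 1 —bump→ 3^(3 + 1) + 1 = 82 —(−1)→ 81
81 —HB3→ 3^(3 + 1) —bump→ 4^(4 + 1) = 1024 —(−1)→ 1023
1023 —HB4→ 3·4^4 + 3·4^3 + 3·4^2 + 3·4 + 3 —bump→ 3·5^5 + 3·5^3 + 3·5^2 + 3·5 + 3 = 9843 —(−1)→ 9842

9842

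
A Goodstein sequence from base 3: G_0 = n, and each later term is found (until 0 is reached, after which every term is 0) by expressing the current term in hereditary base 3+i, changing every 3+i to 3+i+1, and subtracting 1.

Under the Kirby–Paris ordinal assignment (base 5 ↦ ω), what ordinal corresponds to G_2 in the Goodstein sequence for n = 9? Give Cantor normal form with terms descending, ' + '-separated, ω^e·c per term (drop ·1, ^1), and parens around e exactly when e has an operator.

base 3: 9 = 3^2; at 4: 4^2 = 16; next = 15
base 4: 15 = 3·4 + 3; at 5: 3·5 + 3 = 18; next = 17

ω·3 + 2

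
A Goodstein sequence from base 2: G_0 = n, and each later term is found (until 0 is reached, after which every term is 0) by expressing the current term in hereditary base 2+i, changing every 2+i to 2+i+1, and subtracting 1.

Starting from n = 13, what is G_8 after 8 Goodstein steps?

100000003325

base 2: 13 = 2^(2 + 1) + 2^2 + 1; at 3: 3^(3 + 1) + 3^3 + 1 = 109; next = 108
base 3: 108 = 3^(3 + 1) + 3^3; at 4: 4^(4 + 1) + 4^4 = 1280; next = 1279
base 4: 1279 = 4^(4 + 1) + 3·4^3 + 3·4^2 + 3·4 + 3; at 5: 5^(5 + 1) + 3·5^3 + 3·5^2 + 3·5 + 3 = 16093; next = 16092
base 5: 16092 = 5^(5 + 1) + 3·5^3 + 3·5^2 + 3·5 + 2; at 6: 6^(6 + 1) + 3·6^3 + 3·6^2 + 3·6 + 2 = 280712; next = 280711
base 6: 280711 = 6^(6 + 1) + 3·6^3 + 3·6^2 + 3·6 + 1; at 7: 7^(7 + 1) + 3·7^3 + 3·7^2 + 3·7 + 1 = 5765999; next = 5765998
base 7: 5765998 = 7^(7 + 1) + 3·7^3 + 3·7^2 + 3·7; at 8: 8^(8 + 1) + 3·8^3 + 3·8^2 + 3·8 = 134219480; next = 134219479
base 8: 134219479 = 8^(8 + 1) + 3·8^3 + 3·8^2 + 2·8 + 7; at 9: 9^(9 + 1) + 3·9^3 + 3·9^2 + 2·9 + 7 = 3486786856; next = 3486786855
base 9: 3486786855 = 9^(9 + 1) + 3·9^3 + 3·9^2 + 2·9 + 6; at 10: 10^(10 + 1) + 3·10^3 + 3·10^2 + 2·10 + 6 = 100000003326; next = 100000003325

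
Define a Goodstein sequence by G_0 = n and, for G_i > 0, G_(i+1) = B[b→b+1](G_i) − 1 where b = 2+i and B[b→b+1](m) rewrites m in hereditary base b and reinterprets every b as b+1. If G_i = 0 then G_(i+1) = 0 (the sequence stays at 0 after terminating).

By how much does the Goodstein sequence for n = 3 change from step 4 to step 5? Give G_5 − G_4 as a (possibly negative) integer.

-1

base 2: 3 = 2 + 1; at 3: 3 + 1 = 4; next = 3
base 3: 3 = 3; at 4: 4 = 4; next = 3
base 4: 3 = 3; at 5: 3 = 3; next = 2
base 5: 2 = 2; at 6: 2 = 2; next = 1
base 6: 1 = 1; at 7: 1 = 1; next = 0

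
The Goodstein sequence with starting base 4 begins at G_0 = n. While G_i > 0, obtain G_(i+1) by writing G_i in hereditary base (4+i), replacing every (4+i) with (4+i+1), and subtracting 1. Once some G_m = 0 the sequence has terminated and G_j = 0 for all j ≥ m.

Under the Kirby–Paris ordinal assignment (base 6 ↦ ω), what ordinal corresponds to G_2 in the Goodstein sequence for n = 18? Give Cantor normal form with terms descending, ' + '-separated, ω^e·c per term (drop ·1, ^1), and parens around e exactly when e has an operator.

18 —HB4→ 4^2 + 2 —bump→ 5^2 + 2 = 27 —(−1)→ 26
26 —HB5→ 5^2 + 1 —bump→ 6^2 + 1 = 37 —(−1)→ 36
36 —HB6→ 6^2 —bump→ 7^2 = 49 —(−1)→ 48

ω^2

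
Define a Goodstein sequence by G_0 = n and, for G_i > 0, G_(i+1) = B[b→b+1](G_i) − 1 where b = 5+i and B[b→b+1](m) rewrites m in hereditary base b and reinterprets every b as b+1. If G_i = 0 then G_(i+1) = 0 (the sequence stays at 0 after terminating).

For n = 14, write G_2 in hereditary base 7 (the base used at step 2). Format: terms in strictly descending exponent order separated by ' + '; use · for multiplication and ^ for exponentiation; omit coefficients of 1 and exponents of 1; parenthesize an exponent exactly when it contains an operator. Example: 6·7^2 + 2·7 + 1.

2·7 + 2

base 5: 14 = 2·5 + 4; at 6: 2·6 + 4 = 16; next = 15
base 6: 15 = 2·6 + 3; at 7: 2·7 + 3 = 17; next = 16
base 7: 16 = 2·7 + 2; at 8: 2·8 + 2 = 18; next = 17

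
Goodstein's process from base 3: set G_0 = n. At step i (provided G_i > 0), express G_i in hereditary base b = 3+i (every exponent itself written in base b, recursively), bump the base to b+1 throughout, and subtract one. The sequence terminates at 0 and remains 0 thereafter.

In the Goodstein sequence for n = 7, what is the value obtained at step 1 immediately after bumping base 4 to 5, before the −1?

10

step 0: 7 = 2·3 + 1; sub 4 for 3: 2·4 + 1; = 9; G_1 = 9−1 = 8
step 1: 8 = 2·4; sub 5 for 4: 2·5; = 10; G_2 = 10−1 = 9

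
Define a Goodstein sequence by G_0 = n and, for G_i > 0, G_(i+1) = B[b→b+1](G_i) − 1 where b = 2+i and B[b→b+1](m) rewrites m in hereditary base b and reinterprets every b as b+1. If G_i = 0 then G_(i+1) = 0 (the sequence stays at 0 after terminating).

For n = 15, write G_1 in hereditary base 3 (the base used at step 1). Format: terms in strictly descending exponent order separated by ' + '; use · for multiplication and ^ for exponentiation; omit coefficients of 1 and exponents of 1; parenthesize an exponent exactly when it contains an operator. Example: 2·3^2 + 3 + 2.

3^(3 + 1) + 3^3 + 3

15 —HB2→ 2^(2 + 1) + 2^2 + 2 + 1 —bump→ 3^(3 + 1) + 3^3 + 3 + 1 = 112 —(−1)→ 111
111 —HB3→ 3^(3 + 1) + 3^3 + 3 —bump→ 4^(4 + 1) + 4^4 + 4 = 1284 —(−1)→ 1283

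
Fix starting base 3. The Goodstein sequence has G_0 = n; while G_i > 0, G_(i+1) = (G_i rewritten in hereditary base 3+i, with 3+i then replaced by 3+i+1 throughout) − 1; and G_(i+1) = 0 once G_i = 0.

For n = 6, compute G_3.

i=0: 6 = 2·3 (b=3); 3→4: 2·4 = 8; 8−1 = 7
i=1: 7 = 4 + 3 (b=4); 4→5: 5 + 3 = 8; 8−1 = 7
i=2: 7 = 5 + 2 (b=5); 5→6: 6 + 2 = 8; 8−1 = 7
i=3: 7 = 6 + 1 (b=6); 6→7: 7 + 1 = 8; 8−1 = 7

7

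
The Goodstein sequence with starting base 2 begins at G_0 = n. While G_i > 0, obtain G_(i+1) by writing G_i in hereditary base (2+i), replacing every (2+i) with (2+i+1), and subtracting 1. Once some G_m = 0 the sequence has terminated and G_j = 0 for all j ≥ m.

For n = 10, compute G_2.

i=0: 10 = 2^(2 + 1) + 2 (b=2); 2→3: 3^(3 + 1) + 3 = 84; 84−1 = 83
i=1: 83 = 3^(3 + 1) + 2 (b=3); 3→4: 4^(4 + 1) + 2 = 1026; 1026−1 = 1025
i=2: 1025 = 4^(4 + 1) + 1 (b=4); 4→5: 5^(5 + 1) + 1 = 15626; 15626−1 = 15625

1025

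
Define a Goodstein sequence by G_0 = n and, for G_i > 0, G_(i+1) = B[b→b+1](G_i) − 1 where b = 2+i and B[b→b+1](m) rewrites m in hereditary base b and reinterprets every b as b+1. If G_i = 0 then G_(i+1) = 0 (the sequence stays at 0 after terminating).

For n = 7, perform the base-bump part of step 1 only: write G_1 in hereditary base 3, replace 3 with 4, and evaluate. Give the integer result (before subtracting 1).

7 —HB2→ 2^2 + 2 + 1 —bump→ 3^3 + 3 + 1 = 31 —(−1)→ 30
30 —HB3→ 3^3 + 3 —bump→ 4^4 + 4 = 260 —(−1)→ 259

260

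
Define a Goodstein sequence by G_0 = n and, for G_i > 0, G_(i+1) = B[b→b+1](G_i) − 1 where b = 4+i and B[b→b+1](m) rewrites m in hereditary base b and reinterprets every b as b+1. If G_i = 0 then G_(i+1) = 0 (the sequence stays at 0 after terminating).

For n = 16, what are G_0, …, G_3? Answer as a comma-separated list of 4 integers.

(0) 16|_4 = 4^2 ↦ 5^2|_5 = 25 ⇒ 24
(1) 24|_5 = 4·5 + 4 ↦ 4·6 + 4|_6 = 28 ⇒ 27
(2) 27|_6 = 4·6 + 3 ↦ 4·7 + 3|_7 = 31 ⇒ 30

16, 24, 27, 30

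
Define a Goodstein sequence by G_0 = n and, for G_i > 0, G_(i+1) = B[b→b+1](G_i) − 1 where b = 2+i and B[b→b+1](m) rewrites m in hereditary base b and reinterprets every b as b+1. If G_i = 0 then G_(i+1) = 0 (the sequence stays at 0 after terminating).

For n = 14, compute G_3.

18750

G_0=14  [base 2] 2^(2 + 1) + 2^2 + 2  →[2↦3]→  3^(3 + 1) + 3^3 + 3 = 111  −1 ⇒ G_1=110
G_1=110  [base 3] 3^(3 + 1) + 3^3 + 2  →[3↦4]→  4^(4 + 1) + 4^4 + 2 = 1282  −1 ⇒ G_2=1281
G_2=1281  [base 4] 4^(4 + 1) + 4^4 + 1  →[4↦5]→  5^(5 + 1) + 5^5 + 1 = 18751  −1 ⇒ G_3=18750
G_3=18750  [base 5] 5^(5 + 1) + 5^5  →[5↦6]→  6^(6 + 1) + 6^6 = 326592  −1 ⇒ G_4=326591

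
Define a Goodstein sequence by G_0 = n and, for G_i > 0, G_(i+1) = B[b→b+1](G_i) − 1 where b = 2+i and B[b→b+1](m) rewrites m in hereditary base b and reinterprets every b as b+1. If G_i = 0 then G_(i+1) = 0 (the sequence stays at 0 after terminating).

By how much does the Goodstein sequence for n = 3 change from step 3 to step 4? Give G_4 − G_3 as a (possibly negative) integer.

step 0: 3 = 2 + 1; sub 3 for 2: 3 + 1; = 4; G_1 = 4−1 = 3
step 1: 3 = 3; sub 4 for 3: 4; = 4; G_2 = 4−1 = 3
step 2: 3 = 3; sub 5 for 4: 3; = 3; G_3 = 3−1 = 2
step 3: 2 = 2; sub 6 for 5: 2; = 2; G_4 = 2−1 = 1

-1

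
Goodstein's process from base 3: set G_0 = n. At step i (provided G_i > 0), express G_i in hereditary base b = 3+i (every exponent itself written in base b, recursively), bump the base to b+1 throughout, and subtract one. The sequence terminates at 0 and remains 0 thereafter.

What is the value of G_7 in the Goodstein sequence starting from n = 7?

9

i=0: 7 = 2·3 + 1 (b=3); 3→4: 2·4 + 1 = 9; 9−1 = 8
i=1: 8 = 2·4 (b=4); 4→5: 2·5 = 10; 10−1 = 9
i=2: 9 = 5 + 4 (b=5); 5→6: 6 + 4 = 10; 10−1 = 9
i=3: 9 = 6 + 3 (b=6); 6→7: 7 + 3 = 10; 10−1 = 9
i=4: 9 = 7 + 2 (b=7); 7→8: 8 + 2 = 10; 10−1 = 9
i=5: 9 = 8 + 1 (b=8); 8→9: 9 + 1 = 10; 10−1 = 9
i=6: 9 = 9 (b=9); 9→10: 10 = 10; 10−1 = 9
i=7: 9 = 9 (b=10); 10→11: 9 = 9; 9−1 = 8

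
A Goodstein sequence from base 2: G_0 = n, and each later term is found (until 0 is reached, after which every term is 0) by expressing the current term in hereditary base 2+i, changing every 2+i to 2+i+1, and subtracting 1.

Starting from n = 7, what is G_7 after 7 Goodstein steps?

37665879

G_0=7  [base 2] 2^2 + 2 + 1  →[2↦3]→  3^3 + 3 + 1 = 31  −1 ⇒ G_1=30
G_1=30  [base 3] 3^3 + 3  →[3↦4]→  4^4 + 4 = 260  −1 ⇒ G_2=259
G_2=259  [base 4] 4^4 + 3  →[4↦5]→  5^5 + 3 = 3128  −1 ⇒ G_3=3127
G_3=3127  [base 5] 5^5 + 2  →[5↦6]→  6^6 + 2 = 46658  −1 ⇒ G_4=46657
G_4=46657  [base 6] 6^6 + 1  →[6↦7]→  7^7 + 1 = 823544  −1 ⇒ G_5=823543
G_5=823543  [base 7] 7^7  →[7↦8]→  8^8 = 16777216  −1 ⇒ G_6=16777215
G_6=16777215  [base 8] 7·8^7 + 7·8^6 + 7·8^5 + 7·8^4 + 7·8^3 + 7·8^2 + 7·8 + 7  →[8↦9]→  7·9^7 + 7·9^6 + 7·9^5 + 7·9^4 + 7·9^3 + 7·9^2 + 7·9 + 7 = 37665880  −1 ⇒ G_7=37665879
G_7=37665879  [base 9] 7·9^7 + 7·9^6 + 7·9^5 + 7·9^4 + 7·9^3 + 7·9^2 + 7·9 + 6  →[9↦10]→  7·10^7 + 7·10^6 + 7·10^5 + 7·10^4 + 7·10^3 + 7·10^2 + 7·10 + 6 = 77777776  −1 ⇒ G_8=77777775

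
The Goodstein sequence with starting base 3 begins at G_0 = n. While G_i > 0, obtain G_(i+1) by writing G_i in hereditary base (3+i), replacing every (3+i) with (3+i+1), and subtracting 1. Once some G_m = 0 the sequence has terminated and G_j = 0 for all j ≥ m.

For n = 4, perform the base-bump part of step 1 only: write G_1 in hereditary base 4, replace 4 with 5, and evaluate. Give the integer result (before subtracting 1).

5

4 —HB3→ 3 + 1 —bump→ 4 + 1 = 5 —(−1)→ 4
4 —HB4→ 4 —bump→ 5 = 5 —(−1)→ 4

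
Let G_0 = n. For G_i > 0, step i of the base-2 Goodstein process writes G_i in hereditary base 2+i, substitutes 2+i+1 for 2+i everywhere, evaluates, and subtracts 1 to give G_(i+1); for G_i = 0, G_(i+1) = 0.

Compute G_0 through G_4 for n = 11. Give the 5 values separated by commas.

11, 84, 1027, 15627, 279937

[0] 11 ≡ 2^(2 + 1) + 2 + 1 (base 2). Lift 3: 85. −1: 84.
[1] 84 ≡ 3^(3 + 1) + 3 (base 3). Lift 4: 1028. −1: 1027.
[2] 1027 ≡ 4^(4 + 1) + 3 (base 4). Lift 5: 15628. −1: 15627.
[3] 15627 ≡ 5^(5 + 1) + 2 (base 5). Lift 6: 279938. −1: 279937.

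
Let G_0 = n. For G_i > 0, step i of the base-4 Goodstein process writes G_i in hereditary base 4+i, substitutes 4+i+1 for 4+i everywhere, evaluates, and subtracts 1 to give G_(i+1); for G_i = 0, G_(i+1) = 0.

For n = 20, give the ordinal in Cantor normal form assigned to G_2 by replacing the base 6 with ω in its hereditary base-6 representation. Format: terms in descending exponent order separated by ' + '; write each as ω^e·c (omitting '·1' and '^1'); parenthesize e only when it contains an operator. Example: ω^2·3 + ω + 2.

base 4: 20 = 4^2 + 4; at 5: 5^2 + 5 = 30; next = 29
base 5: 29 = 5^2 + 4; at 6: 6^2 + 4 = 40; next = 39
base 6: 39 = 6^2 + 3; at 7: 7^2 + 3 = 52; next = 51

ω^2 + 3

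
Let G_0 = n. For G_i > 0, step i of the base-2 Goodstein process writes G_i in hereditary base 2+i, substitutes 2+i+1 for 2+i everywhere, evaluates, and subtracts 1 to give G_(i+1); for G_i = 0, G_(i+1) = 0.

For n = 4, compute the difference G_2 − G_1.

G_0=4  [base 2] 2^2  →[2↦3]→  3^3 = 27  −1 ⇒ G_1=26
G_1=26  [base 3] 2·3^2 + 2·3 + 2  →[3↦4]→  2·4^2 + 2·4 + 2 = 42  −1 ⇒ G_2=41

15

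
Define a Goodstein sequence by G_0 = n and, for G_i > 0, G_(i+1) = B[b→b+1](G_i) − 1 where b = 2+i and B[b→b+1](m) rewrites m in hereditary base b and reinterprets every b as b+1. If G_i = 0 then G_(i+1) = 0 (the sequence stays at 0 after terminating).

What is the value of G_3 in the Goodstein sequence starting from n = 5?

467

i=0: 5 = 2^2 + 1 (b=2); 2→3: 3^3 + 1 = 28; 28−1 = 27
i=1: 27 = 3^3 (b=3); 3→4: 4^4 = 256; 256−1 = 255
i=2: 255 = 3·4^3 + 3·4^2 + 3·4 + 3 (b=4); 4→5: 3·5^3 + 3·5^2 + 3·5 + 3 = 468; 468−1 = 467
i=3: 467 = 3·5^3 + 3·5^2 + 3·5 + 2 (b=5); 5→6: 3·6^3 + 3·6^2 + 3·6 + 2 = 776; 776−1 = 775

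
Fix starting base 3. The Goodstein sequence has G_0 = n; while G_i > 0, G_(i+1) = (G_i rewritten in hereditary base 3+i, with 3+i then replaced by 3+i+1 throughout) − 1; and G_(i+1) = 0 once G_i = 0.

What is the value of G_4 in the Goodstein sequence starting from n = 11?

39

i=0: 11 = 3^2 + 2 (b=3); 3→4: 4^2 + 2 = 18; 18−1 = 17
i=1: 17 = 4^2 + 1 (b=4); 4→5: 5^2 + 1 = 26; 26−1 = 25
i=2: 25 = 5^2 (b=5); 5→6: 6^2 = 36; 36−1 = 35
i=3: 35 = 5·6 + 5 (b=6); 6→7: 5·7 + 5 = 40; 40−1 = 39
i=4: 39 = 5·7 + 4 (b=7); 7→8: 5·8 + 4 = 44; 44−1 = 43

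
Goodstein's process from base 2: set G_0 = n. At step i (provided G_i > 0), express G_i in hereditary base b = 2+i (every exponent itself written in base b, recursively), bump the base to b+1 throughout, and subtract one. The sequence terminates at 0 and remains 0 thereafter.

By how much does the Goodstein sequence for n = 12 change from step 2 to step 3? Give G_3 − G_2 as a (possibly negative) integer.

[0] 12 ≡ 2^(2 + 1) + 2^2 (base 2). Lift 3: 108. −1: 107.
[1] 107 ≡ 3^(3 + 1) + 2·3^2 + 2·3 + 2 (base 3). Lift 4: 1066. −1: 1065.
[2] 1065 ≡ 4^(4 + 1) + 2·4^2 + 2·4 + 1 (base 4). Lift 5: 15686. −1: 15685.

14620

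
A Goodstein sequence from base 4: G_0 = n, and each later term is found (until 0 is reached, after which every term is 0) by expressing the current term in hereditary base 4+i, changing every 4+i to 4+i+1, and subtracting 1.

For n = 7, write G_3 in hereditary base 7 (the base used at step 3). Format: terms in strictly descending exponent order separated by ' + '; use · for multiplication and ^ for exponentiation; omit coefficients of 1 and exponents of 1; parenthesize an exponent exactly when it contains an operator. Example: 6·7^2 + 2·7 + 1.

7

[0] 7 ≡ 4 + 3 (base 4). Lift 5: 8. −1: 7.
[1] 7 ≡ 5 + 2 (base 5). Lift 6: 8. −1: 7.
[2] 7 ≡ 6 + 1 (base 6). Lift 7: 8. −1: 7.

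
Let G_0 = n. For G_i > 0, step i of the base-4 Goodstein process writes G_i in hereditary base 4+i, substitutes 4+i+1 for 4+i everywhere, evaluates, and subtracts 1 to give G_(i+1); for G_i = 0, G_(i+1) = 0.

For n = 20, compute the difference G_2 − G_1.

20 —HB4→ 4^2 + 4 —bump→ 5^2 + 5 = 30 —(−1)→ 29
29 —HB5→ 5^2 + 4 —bump→ 6^2 + 4 = 40 —(−1)→ 39

10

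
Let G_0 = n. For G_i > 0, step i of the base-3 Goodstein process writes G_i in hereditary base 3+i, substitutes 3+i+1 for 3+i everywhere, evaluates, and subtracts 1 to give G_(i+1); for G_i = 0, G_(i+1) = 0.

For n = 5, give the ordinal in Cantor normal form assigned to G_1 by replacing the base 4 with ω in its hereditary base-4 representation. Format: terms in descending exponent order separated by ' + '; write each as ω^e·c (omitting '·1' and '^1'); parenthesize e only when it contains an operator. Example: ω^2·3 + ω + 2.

ω + 1

step 0: 5 = 3 + 2; sub 4 for 3: 4 + 2; = 6; G_1 = 6−1 = 5
step 1: 5 = 4 + 1; sub 5 for 4: 5 + 1; = 6; G_2 = 6−1 = 5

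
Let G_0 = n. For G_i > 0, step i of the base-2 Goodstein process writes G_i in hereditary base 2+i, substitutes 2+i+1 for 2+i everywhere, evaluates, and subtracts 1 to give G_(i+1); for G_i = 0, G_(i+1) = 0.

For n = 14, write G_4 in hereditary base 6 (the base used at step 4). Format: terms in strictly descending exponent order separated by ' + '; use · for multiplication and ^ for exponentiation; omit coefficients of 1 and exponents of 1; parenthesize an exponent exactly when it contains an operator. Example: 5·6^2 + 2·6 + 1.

6^(6 + 1) + 5·6^5 + 5·6^4 + 5·6^3 + 5·6^2 + 5·6 + 5

14 —HB2→ 2^(2 + 1) + 2^2 + 2 —bump→ 3^(3 + 1) + 3^3 + 3 = 111 —(−1)→ 110
110 —HB3→ 3^(3 + 1) + 3^3 + 2 —bump→ 4^(4 + 1) + 4^4 + 2 = 1282 —(−1)→ 1281
1281 —HB4→ 4^(4 + 1) + 4^4 + 1 —bump→ 5^(5 + 1) + 5^5 + 1 = 18751 —(−1)→ 18750
18750 —HB5→ 5^(5 + 1) + 5^5 —bump→ 6^(6 + 1) + 6^6 = 326592 —(−1)→ 326591
326591 —HB6→ 6^(6 + 1) + 5·6^5 + 5·6^4 + 5·6^3 + 5·6^2 + 5·6 + 5 —bump→ 7^(7 + 1) + 5·7^5 + 5·7^4 + 5·7^3 + 5·7^2 + 5·7 + 5 = 5862841 —(−1)→ 5862840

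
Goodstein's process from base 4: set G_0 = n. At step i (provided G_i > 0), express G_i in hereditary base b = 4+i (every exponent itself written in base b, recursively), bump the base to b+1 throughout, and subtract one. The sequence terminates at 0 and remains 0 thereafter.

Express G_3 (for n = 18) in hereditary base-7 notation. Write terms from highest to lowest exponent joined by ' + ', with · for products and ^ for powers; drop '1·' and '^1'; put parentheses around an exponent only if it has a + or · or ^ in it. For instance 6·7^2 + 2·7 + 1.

6·7 + 6

step 0: 18 = 4^2 + 2; sub 5 for 4: 5^2 + 2; = 27; G_1 = 27−1 = 26
step 1: 26 = 5^2 + 1; sub 6 for 5: 6^2 + 1; = 37; G_2 = 37−1 = 36
step 2: 36 = 6^2; sub 7 for 6: 7^2; = 49; G_3 = 49−1 = 48
step 3: 48 = 6·7 + 6; sub 8 for 7: 6·8 + 6; = 54; G_4 = 54−1 = 53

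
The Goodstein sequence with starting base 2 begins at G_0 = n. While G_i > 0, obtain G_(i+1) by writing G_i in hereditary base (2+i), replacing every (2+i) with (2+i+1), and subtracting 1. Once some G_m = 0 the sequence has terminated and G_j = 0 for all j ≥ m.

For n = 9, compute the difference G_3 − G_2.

8819

(0) 9|_2 = 2^(2 + 1) + 1 ↦ 3^(3 + 1) + 1|_3 = 82 ⇒ 81
(1) 81|_3 = 3^(3 + 1) ↦ 4^(4 + 1)|_4 = 1024 ⇒ 1023
(2) 1023|_4 = 3·4^4 + 3·4^3 + 3·4^2 + 3·4 + 3 ↦ 3·5^5 + 3·5^3 + 3·5^2 + 3·5 + 3|_5 = 9843 ⇒ 9842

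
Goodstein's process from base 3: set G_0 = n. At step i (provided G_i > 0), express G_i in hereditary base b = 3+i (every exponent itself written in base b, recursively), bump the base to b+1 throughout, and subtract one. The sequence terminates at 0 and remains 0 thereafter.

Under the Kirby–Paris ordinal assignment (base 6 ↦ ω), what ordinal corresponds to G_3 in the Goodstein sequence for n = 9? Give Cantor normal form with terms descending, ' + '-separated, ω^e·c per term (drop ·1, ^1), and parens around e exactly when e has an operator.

(0) 9|_3 = 3^2 ↦ 4^2|_4 = 16 ⇒ 15
(1) 15|_4 = 3·4 + 3 ↦ 3·5 + 3|_5 = 18 ⇒ 17
(2) 17|_5 = 3·5 + 2 ↦ 3·6 + 2|_6 = 20 ⇒ 19
(3) 19|_6 = 3·6 + 1 ↦ 3·7 + 1|_7 = 22 ⇒ 21

ω·3 + 1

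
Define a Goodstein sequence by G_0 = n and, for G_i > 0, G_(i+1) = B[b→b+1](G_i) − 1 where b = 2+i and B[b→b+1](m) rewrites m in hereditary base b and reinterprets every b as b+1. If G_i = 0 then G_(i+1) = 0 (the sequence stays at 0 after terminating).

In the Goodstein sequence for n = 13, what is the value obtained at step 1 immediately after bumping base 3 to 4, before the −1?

i=0: 13 = 2^(2 + 1) + 2^2 + 1 (b=2); 2→3: 3^(3 + 1) + 3^3 + 1 = 109; 109−1 = 108
i=1: 108 = 3^(3 + 1) + 3^3 (b=3); 3→4: 4^(4 + 1) + 4^4 = 1280; 1280−1 = 1279

1280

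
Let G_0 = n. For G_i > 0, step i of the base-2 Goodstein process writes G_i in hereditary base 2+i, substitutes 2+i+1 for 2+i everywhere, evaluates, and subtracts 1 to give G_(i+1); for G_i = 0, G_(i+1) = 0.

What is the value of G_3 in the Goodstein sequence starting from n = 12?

15685

G_0 = 12. HB_2(12) = 2^(2 + 1) + 2^2. Bump = 108. G_1 = 107.
G_1 = 107. HB_3(107) = 3^(3 + 1) + 2·3^2 + 2·3 + 2. Bump = 1066. G_2 = 1065.
G_2 = 1065. HB_4(1065) = 4^(4 + 1) + 2·4^2 + 2·4 + 1. Bump = 15686. G_3 = 15685.
G_3 = 15685. HB_5(15685) = 5^(5 + 1) + 2·5^2 + 2·5. Bump = 280020. G_4 = 280019.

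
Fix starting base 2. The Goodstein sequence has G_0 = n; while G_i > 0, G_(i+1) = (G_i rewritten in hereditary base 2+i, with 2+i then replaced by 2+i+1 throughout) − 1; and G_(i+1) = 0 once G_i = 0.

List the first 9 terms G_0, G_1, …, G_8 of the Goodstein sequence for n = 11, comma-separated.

11, 84, 1027, 15627, 279937, 5764801, 134217727, 2749609302, 70077777775

i=0: 11 = 2^(2 + 1) + 2 + 1 (b=2); 2→3: 3^(3 + 1) + 3 + 1 = 85; 85−1 = 84
i=1: 84 = 3^(3 + 1) + 3 (b=3); 3→4: 4^(4 + 1) + 4 = 1028; 1028−1 = 1027
i=2: 1027 = 4^(4 + 1) + 3 (b=4); 4→5: 5^(5 + 1) + 3 = 15628; 15628−1 = 15627
i=3: 15627 = 5^(5 + 1) + 2 (b=5); 5→6: 6^(6 + 1) + 2 = 279938; 279938−1 = 279937
i=4: 279937 = 6^(6 + 1) + 1 (b=6); 6→7: 7^(7 + 1) + 1 = 5764802; 5764802−1 = 5764801
i=5: 5764801 = 7^(7 + 1) (b=7); 7→8: 8^(8 + 1) = 134217728; 134217728−1 = 134217727
i=6: 134217727 = 7·8^8 + 7·8^7 + 7·8^6 + 7·8^5 + 7·8^4 + 7·8^3 + 7·8^2 + 7·8 + 7 (b=8); 8→9: 7·9^9 + 7·9^7 + 7·9^6 + 7·9^5 + 7·9^4 + 7·9^3 + 7·9^2 + 7·9 + 7 = 2749609303; 2749609303−1 = 2749609302
i=7: 2749609302 = 7·9^9 + 7·9^7 + 7·9^6 + 7·9^5 + 7·9^4 + 7·9^3 + 7·9^2 + 7·9 + 6 (b=9); 9→10: 7·10^10 + 7·10^7 + 7·10^6 + 7·10^5 + 7·10^4 + 7·10^3 + 7·10^2 + 7·10 + 6 = 70077777776; 70077777776−1 = 70077777775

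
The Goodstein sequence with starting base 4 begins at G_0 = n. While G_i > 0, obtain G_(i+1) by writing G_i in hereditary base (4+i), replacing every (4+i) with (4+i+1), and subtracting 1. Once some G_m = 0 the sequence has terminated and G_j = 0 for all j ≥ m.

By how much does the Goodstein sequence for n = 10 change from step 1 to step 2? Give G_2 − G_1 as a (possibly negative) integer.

1

G_0 = 10. HB_4(10) = 2·4 + 2. Bump = 12. G_1 = 11.
G_1 = 11. HB_5(11) = 2·5 + 1. Bump = 13. G_2 = 12.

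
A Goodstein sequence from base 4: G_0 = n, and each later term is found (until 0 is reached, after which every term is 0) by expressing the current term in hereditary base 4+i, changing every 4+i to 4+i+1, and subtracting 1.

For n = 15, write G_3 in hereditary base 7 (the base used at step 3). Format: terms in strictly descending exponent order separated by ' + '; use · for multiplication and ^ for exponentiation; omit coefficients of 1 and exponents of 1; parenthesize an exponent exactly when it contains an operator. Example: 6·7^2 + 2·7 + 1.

3·7

step 0: 15 = 3·4 + 3; sub 5 for 4: 3·5 + 3; = 18; G_1 = 18−1 = 17
step 1: 17 = 3·5 + 2; sub 6 for 5: 3·6 + 2; = 20; G_2 = 20−1 = 19
step 2: 19 = 3·6 + 1; sub 7 for 6: 3·7 + 1; = 22; G_3 = 22−1 = 21
step 3: 21 = 3·7; sub 8 for 7: 3·8; = 24; G_4 = 24−1 = 23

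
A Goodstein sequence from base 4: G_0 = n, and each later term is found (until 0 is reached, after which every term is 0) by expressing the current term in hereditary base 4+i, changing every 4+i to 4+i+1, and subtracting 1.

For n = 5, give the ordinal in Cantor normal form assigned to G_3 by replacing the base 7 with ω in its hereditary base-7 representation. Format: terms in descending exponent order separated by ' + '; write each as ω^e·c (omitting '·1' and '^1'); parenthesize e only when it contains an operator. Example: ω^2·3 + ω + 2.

[0] 5 ≡ 4 + 1 (base 4). Lift 5: 6. −1: 5.
[1] 5 ≡ 5 (base 5). Lift 6: 6. −1: 5.
[2] 5 ≡ 5 (base 6). Lift 7: 5. −1: 4.

4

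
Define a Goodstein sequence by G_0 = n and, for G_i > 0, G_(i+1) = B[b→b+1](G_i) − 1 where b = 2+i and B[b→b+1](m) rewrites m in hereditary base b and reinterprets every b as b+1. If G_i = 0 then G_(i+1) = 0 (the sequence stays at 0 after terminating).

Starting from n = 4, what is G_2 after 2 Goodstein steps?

base 2: 4 = 2^2; at 3: 3^3 = 27; next = 26
base 3: 26 = 2·3^2 + 2·3 + 2; at 4: 2·4^2 + 2·4 + 2 = 42; next = 41

41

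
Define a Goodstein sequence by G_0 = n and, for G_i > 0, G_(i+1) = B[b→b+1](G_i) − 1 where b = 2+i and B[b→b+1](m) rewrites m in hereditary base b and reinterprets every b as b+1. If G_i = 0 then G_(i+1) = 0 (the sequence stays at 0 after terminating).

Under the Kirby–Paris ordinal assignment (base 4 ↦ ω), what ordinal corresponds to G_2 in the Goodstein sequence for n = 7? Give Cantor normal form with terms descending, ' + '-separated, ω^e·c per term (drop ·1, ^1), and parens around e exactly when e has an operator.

base 2: 7 = 2^2 + 2 + 1; at 3: 3^3 + 3 + 1 = 31; next = 30
base 3: 30 = 3^3 + 3; at 4: 4^4 + 4 = 260; next = 259

ω^ω + 3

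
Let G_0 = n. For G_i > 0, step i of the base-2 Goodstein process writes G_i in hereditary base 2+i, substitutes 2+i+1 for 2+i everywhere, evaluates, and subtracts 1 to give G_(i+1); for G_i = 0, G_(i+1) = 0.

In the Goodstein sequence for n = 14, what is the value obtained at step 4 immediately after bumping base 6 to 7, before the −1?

i=0: 14 = 2^(2 + 1) + 2^2 + 2 (b=2); 2→3: 3^(3 + 1) + 3^3 + 3 = 111; 111−1 = 110
i=1: 110 = 3^(3 + 1) + 3^3 + 2 (b=3); 3→4: 4^(4 + 1) + 4^4 + 2 = 1282; 1282−1 = 1281
i=2: 1281 = 4^(4 + 1) + 4^4 + 1 (b=4); 4→5: 5^(5 + 1) + 5^5 + 1 = 18751; 18751−1 = 18750
i=3: 18750 = 5^(5 + 1) + 5^5 (b=5); 5→6: 6^(6 + 1) + 6^6 = 326592; 326592−1 = 326591
i=4: 326591 = 6^(6 + 1) + 5·6^5 + 5·6^4 + 5·6^3 + 5·6^2 + 5·6 + 5 (b=6); 6→7: 7^(7 + 1) + 5·7^5 + 5·7^4 + 5·7^3 + 5·7^2 + 5·7 + 5 = 5862841; 5862841−1 = 5862840

5862841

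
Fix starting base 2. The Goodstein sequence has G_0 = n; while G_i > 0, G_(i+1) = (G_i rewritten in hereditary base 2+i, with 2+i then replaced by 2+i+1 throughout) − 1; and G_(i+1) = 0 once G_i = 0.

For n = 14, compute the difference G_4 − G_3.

step 0: 14 = 2^(2 + 1) + 2^2 + 2; sub 3 for 2: 3^(3 + 1) + 3^3 + 3; = 111; G_1 = 111−1 = 110
step 1: 110 = 3^(3 + 1) + 3^3 + 2; sub 4 for 3: 4^(4 + 1) + 4^4 + 2; = 1282; G_2 = 1282−1 = 1281
step 2: 1281 = 4^(4 + 1) + 4^4 + 1; sub 5 for 4: 5^(5 + 1) + 5^5 + 1; = 18751; G_3 = 18751−1 = 18750
step 3: 18750 = 5^(5 + 1) + 5^5; sub 6 for 5: 6^(6 + 1) + 6^6; = 326592; G_4 = 326592−1 = 326591

307841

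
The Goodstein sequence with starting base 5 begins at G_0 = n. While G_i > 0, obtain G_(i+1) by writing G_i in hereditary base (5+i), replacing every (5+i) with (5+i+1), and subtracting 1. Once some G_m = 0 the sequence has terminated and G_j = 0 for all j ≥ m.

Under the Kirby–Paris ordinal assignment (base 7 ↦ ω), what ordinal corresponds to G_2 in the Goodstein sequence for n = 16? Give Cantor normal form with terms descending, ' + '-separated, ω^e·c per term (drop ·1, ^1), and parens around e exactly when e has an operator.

ω·2 + 6

G_0=16  [base 5] 3·5 + 1  →[5↦6]→  3·6 + 1 = 19  −1 ⇒ G_1=18
G_1=18  [base 6] 3·6  →[6↦7]→  3·7 = 21  −1 ⇒ G_2=20
G_2=20  [base 7] 2·7 + 6  →[7↦8]→  2·8 + 6 = 22  −1 ⇒ G_3=21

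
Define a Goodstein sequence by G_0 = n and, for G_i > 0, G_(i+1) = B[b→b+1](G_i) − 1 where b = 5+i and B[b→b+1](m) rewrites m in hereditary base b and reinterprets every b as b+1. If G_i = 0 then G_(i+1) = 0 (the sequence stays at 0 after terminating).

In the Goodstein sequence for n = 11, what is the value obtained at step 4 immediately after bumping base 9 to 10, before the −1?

(0) 11|_5 = 2·5 + 1 ↦ 2·6 + 1|_6 = 13 ⇒ 12
(1) 12|_6 = 2·6 ↦ 2·7|_7 = 14 ⇒ 13
(2) 13|_7 = 7 + 6 ↦ 8 + 6|_8 = 14 ⇒ 13
(3) 13|_8 = 8 + 5 ↦ 9 + 5|_9 = 14 ⇒ 13

14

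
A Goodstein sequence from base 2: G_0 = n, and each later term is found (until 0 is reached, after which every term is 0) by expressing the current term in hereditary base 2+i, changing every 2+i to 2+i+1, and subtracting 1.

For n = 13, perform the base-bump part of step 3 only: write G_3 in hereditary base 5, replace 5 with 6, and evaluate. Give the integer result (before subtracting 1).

280712

[0] 13 ≡ 2^(2 + 1) + 2^2 + 1 (base 2). Lift 3: 109. −1: 108.
[1] 108 ≡ 3^(3 + 1) + 3^3 (base 3). Lift 4: 1280. −1: 1279.
[2] 1279 ≡ 4^(4 + 1) + 3·4^3 + 3·4^2 + 3·4 + 3 (base 4). Lift 5: 16093. −1: 16092.
[3] 16092 ≡ 5^(5 + 1) + 3·5^3 + 3·5^2 + 3·5 + 2 (base 5). Lift 6: 280712. −1: 280711.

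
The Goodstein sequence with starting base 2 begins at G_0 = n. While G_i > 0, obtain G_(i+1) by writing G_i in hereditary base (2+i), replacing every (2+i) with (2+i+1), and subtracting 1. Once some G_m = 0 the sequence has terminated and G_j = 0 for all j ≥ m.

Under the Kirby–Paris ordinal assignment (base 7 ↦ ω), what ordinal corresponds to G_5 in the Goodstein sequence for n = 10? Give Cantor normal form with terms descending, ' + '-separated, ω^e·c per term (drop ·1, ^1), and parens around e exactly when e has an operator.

[0] 10 ≡ 2^(2 + 1) + 2 (base 2). Lift 3: 84. −1: 83.
[1] 83 ≡ 3^(3 + 1) + 2 (base 3). Lift 4: 1026. −1: 1025.
[2] 1025 ≡ 4^(4 + 1) + 1 (base 4). Lift 5: 15626. −1: 15625.
[3] 15625 ≡ 5^(5 + 1) (base 5). Lift 6: 279936. −1: 279935.
[4] 279935 ≡ 5·6^6 + 5·6^5 + 5·6^4 + 5·6^3 + 5·6^2 + 5·6 + 5 (base 6). Lift 7: 4215755. −1: 4215754.
[5] 4215754 ≡ 5·7^7 + 5·7^5 + 5·7^4 + 5·7^3 + 5·7^2 + 5·7 + 4 (base 7). Lift 8: 84073324. −1: 84073323.

ω^ω·5 + ω^5·5 + ω^4·5 + ω^3·5 + ω^2·5 + ω·5 + 4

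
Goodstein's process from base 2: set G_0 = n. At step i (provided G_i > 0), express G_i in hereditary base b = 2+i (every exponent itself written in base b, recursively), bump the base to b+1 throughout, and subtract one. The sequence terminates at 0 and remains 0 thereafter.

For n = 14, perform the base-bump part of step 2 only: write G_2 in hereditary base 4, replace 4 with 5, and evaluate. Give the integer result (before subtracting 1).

14 —HB2→ 2^(2 + 1) + 2^2 + 2 —bump→ 3^(3 + 1) + 3^3 + 3 = 111 —(−1)→ 110
110 —HB3→ 3^(3 + 1) + 3^3 + 2 —bump→ 4^(4 + 1) + 4^4 + 2 = 1282 —(−1)→ 1281
1281 —HB4→ 4^(4 + 1) + 4^4 + 1 —bump→ 5^(5 + 1) + 5^5 + 1 = 18751 —(−1)→ 18750

18751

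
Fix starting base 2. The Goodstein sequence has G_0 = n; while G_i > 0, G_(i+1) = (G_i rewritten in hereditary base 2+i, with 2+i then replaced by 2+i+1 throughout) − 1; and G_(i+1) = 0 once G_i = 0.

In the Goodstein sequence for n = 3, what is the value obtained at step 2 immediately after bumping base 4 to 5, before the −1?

3

i=0: 3 = 2 + 1 (b=2); 2→3: 3 + 1 = 4; 4−1 = 3
i=1: 3 = 3 (b=3); 3→4: 4 = 4; 4−1 = 3
i=2: 3 = 3 (b=4); 4→5: 3 = 3; 3−1 = 2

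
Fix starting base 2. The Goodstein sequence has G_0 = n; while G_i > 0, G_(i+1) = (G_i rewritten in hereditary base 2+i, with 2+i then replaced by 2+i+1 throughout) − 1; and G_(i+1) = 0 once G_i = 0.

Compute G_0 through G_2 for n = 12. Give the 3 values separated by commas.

(0) 12|_2 = 2^(2 + 1) + 2^2 ↦ 3^(3 + 1) + 3^3|_3 = 108 ⇒ 107
(1) 107|_3 = 3^(3 + 1) + 2·3^2 + 2·3 + 2 ↦ 4^(4 + 1) + 2·4^2 + 2·4 + 2|_4 = 1066 ⇒ 1065

12, 107, 1065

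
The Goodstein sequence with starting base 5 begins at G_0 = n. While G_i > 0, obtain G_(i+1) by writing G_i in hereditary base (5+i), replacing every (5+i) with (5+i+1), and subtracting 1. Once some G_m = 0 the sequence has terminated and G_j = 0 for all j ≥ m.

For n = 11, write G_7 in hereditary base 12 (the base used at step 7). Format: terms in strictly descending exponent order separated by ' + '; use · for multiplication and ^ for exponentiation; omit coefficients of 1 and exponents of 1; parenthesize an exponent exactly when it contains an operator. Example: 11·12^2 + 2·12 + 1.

12 + 1

G_0=11  [base 5] 2·5 + 1  →[5↦6]→  2·6 + 1 = 13  −1 ⇒ G_1=12
G_1=12  [base 6] 2·6  →[6↦7]→  2·7 = 14  −1 ⇒ G_2=13
G_2=13  [base 7] 7 + 6  →[7↦8]→  8 + 6 = 14  −1 ⇒ G_3=13
G_3=13  [base 8] 8 + 5  →[8↦9]→  9 + 5 = 14  −1 ⇒ G_4=13
G_4=13  [base 9] 9 + 4  →[9↦10]→  10 + 4 = 14  −1 ⇒ G_5=13
G_5=13  [base 10] 10 + 3  →[10↦11]→  11 + 3 = 14  −1 ⇒ G_6=13
G_6=13  [base 11] 11 + 2  →[11↦12]→  12 + 2 = 14  −1 ⇒ G_7=13
G_7=13  [base 12] 12 + 1  →[12↦13]→  13 + 1 = 14  −1 ⇒ G_8=13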